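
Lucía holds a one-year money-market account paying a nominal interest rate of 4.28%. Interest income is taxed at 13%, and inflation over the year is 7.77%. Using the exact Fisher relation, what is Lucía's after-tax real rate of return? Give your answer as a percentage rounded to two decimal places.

-3.75%

After-tax nominal return = 4.28% × (1 − 0.13) = 3.7236%.
1 + r = 1.037236 / 1.07770 = 0.962453
After-tax real rate = 0.962453 − 1 → -3.75%.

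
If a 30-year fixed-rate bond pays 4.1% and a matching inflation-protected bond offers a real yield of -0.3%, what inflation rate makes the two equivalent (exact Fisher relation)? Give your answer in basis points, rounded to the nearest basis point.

(1 + π) = (1 + i)/(1 + r) = 1.04100 / 0.99700 = 1.044132
Break-even inflation = 1.044132 − 1 → 441 basis points.

441 basis points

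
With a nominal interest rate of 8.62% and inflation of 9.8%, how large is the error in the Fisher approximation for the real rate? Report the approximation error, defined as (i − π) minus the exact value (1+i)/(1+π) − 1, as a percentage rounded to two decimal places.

-0.11%

Approximate: r ≈ 8.620% − 9.800% = -1.1800%
Exact: (1 + 0.0862)/(1 + 0.0980) − 1 = -1.0747%
Error = -1.1800% − (-1.0747%) = -0.1053% → -0.11%.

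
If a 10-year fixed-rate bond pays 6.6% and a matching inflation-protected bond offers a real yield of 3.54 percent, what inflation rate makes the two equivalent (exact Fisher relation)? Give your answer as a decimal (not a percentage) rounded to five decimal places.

0.02955

(1 + π) = (1 + i)/(1 + r) = 1.06600 / 1.03540 = 1.029554
Break-even inflation = 1.029554 − 1 → 0.02955.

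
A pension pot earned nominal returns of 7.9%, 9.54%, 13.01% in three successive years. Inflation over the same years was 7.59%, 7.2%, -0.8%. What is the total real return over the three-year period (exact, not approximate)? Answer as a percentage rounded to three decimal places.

16.743%

Compound the nominal returns: 1.0790 × 1.0954 × 1.1301 = 1.33570655.
Compound inflation: 1.0759 × 1.0720 × 0.9920 = 1.14413788.
Deflate: 1.33570655 / 1.14413788 = 1.16743495.
Total real return = 1.16743495 − 1 → 16.743%.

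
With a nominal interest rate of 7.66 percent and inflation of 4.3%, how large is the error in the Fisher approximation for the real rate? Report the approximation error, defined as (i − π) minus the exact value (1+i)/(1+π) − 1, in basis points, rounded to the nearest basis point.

14 basis points

Approximate: r ≈ 7.660% − 4.300% = 3.3600%
Exact: (1 + 0.0766)/(1 + 0.0430) − 1 = 3.2215%
Error = 3.3600% − 3.2215% = 0.1385% → 14 basis points.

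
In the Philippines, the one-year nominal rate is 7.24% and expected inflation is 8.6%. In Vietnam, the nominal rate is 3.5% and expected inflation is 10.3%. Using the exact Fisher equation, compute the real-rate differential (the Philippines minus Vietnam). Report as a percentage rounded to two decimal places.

4.91%

The Philippines: (1 + 0.0724)/(1 + 0.0860) − 1 = -1.2523%
Vietnam: (1 + 0.0350)/(1 + 0.1030) − 1 = -6.1650%
Differential = -1.2523% − (-6.1650%) = 4.9127% → 4.91%.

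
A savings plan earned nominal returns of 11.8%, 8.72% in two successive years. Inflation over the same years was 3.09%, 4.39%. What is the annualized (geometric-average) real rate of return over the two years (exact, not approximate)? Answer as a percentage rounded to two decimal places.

6.28%

Nominal growth factor = 1.1180 × 1.0872 = 1.21548960
Price-level growth factor = 1.0309 × 1.0439 = 1.07615651
Real growth factor = 1.21548960 / 1.07615651 = 1.12947289
Annualized real rate = 1.12947289^(1/2) − 1 = 6.2767% → 6.28%.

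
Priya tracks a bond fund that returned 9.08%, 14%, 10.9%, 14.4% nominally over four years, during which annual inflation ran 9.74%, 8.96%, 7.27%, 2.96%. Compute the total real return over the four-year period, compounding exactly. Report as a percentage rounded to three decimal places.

19.462%

Compound the nominal returns: 1.0908 × 1.1400 × 1.1090 × 1.1440 = 1.577639.
Compound inflation: 1.0974 × 1.0896 × 1.0727 × 1.0296 = 1.320623.
Deflate: 1.577639 / 1.320623 = 1.194617.
Total real return = 1.194617 − 1 → 19.462%.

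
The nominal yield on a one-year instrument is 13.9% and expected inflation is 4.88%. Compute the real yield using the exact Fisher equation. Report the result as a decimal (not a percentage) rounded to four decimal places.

By the Fisher equation, 1 + r = (1 + i)/(1 + π).
1 + r = 1.13900 / 1.04880 = 1.086003
r = 1.086003 − 1 = 8.6003%, i.e. 0.0860.

0.0860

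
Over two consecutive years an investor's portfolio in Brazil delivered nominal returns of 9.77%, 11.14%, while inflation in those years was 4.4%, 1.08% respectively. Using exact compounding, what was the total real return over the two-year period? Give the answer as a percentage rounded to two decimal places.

Nominal growth factor = 1.0977 × 1.1114 = 1.219984
Price-level growth factor = 1.0440 × 1.0108 = 1.055275
Real growth factor = 1.219984 / 1.055275 = 1.156081
Total real return = 1.156081 − 1 → 15.61%.

15.61%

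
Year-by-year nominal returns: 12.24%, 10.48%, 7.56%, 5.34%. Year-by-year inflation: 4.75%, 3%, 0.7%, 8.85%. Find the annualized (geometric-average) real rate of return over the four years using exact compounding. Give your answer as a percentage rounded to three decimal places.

Compound the nominal returns: 1.1224 × 1.1048 × 1.0756 × 1.0534 = 1.404997111.
Compound inflation: 1.0475 × 1.0300 × 1.0070 × 1.0885 = 1.182630732.
Deflate: 1.404997111 / 1.182630732 = 1.188026891.
Annualized real rate = 1.188026891^(1/4) − 1 = 4.40146% → 4.401%.

4.401%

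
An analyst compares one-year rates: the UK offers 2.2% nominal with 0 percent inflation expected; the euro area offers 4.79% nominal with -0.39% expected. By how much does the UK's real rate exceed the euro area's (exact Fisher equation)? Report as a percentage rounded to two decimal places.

The UK: (1 + 0.0220)/(1 + 0.0000) − 1 = 2.2000%
The euro area: (1 + 0.0479)/(1 − 0.0039) − 1 = 5.2003%
Differential = 2.2000% − 5.2003% = -3.0003% → -3.00%.

-3.00%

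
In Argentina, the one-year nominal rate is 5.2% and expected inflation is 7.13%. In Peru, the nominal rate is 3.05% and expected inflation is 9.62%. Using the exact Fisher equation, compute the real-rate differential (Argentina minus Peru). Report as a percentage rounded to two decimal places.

Argentina: (1 + 0.0520)/(1 + 0.0713) − 1 = -1.8015%
Peru: (1 + 0.0305)/(1 + 0.0962) − 1 = -5.9934%
Differential = -1.8015% − (-5.9934%) = 4.1919% → 4.19%.

4.19%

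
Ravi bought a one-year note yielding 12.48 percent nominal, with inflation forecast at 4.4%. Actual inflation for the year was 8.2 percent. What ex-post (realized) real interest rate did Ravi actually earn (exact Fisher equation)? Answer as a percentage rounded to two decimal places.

Ex-post: (1 + 0.1248)/(1 + 0.0820) − 1 = 3.9556%
So the realized real rate is 3.96%.

3.96%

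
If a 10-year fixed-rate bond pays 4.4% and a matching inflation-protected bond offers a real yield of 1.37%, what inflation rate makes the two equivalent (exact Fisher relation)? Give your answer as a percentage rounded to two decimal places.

(1 + π) = (1 + i)/(1 + r) = 1.04400 / 1.01370 = 1.029891
Break-even inflation = 1.029891 − 1 → 2.99%.

2.99%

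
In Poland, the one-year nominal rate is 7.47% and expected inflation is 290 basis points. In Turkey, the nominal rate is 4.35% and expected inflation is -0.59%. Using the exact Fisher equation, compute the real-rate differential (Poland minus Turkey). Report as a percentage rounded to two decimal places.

Poland: (1 + 0.0747)/(1 + 0.0290) − 1 = 4.4412%
Turkey: (1 + 0.0435)/(1 − 0.0059) − 1 = 4.9693%
Differential = 4.4412% − 4.9693% = -0.5281% → -0.53%.

-0.53%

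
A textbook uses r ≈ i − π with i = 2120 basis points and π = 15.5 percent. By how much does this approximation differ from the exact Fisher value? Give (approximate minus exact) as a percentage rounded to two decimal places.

Approximate: r ≈ 21.200% − 15.500% = 5.7000%
Exact: (1 + 0.2120)/(1 + 0.1550) − 1 = 4.9351%
Error = 5.7000% − 4.9351% = 0.7649% → 0.76%.

0.76%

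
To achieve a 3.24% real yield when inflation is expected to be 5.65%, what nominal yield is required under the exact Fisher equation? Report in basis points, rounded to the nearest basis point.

(1 + i) = (1 + r)(1 + π) = 1.03240 × 1.05650 = 1.0907306
i = 1.0907306 − 1, so the required nominal rate is 907 basis points.

907 basis points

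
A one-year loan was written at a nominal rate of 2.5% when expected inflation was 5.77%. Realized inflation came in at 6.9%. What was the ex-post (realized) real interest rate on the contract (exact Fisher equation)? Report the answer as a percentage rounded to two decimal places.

-4.12%

Ex-post: (1 + 0.0250)/(1 + 0.0690) − 1 = -4.1160%
So the realized real rate is -4.12%.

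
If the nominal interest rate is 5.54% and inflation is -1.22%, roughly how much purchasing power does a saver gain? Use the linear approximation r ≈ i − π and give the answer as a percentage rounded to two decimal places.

r ≈ i − π = 5.54% − (-1.22%) = 6.76%.

6.76%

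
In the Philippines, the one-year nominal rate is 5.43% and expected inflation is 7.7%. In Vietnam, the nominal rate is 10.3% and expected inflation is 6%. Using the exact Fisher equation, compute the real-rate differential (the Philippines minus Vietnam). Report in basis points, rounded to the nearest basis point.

-616 basis points

The Philippines: (1 + 0.0543)/(1 + 0.0770) − 1 = -2.1077%
Vietnam: (1 + 0.1030)/(1 + 0.0600) − 1 = 4.0566%
Differential = -2.1077% − 4.0566% = -6.1643% → -616 basis points.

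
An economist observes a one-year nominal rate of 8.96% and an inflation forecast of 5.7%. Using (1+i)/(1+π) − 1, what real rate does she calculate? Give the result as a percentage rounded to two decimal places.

1 + r = 1.08960 / 1.05700 = 1.030842
r = 1.030842 − 1 = 3.0842%, i.e. 3.08%.

3.08%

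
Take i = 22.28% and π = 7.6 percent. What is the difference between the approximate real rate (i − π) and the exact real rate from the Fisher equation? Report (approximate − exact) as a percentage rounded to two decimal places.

1.04%

Approximate: r ≈ 22.280% − 7.600% = 14.6800%
Exact: (1 + 0.2228)/(1 + 0.0760) − 1 = 13.6431%
Error = 14.6800% − 13.6431% = 1.0369% → 1.04%.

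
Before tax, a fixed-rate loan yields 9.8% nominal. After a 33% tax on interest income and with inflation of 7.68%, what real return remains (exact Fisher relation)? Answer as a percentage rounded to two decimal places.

After-tax nominal return = 9.8% × (1 − 0.33) = 6.5660%.
1 + r = 1.06566 / 1.07680 = 0.989655
After-tax real rate = 0.989655 − 1 → -1.03%.

-1.03%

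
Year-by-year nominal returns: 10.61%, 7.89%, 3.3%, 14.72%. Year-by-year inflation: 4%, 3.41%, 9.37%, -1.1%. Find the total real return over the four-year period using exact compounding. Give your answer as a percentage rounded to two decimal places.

21.57%

Nominal growth factor = 1.1061 × 1.0789 × 1.0330 × 1.1472 = 1.414214
Price-level growth factor = 1.0400 × 1.0341 × 1.0937 × 0.9890 = 1.163296
Real growth factor = 1.414214 / 1.163296 = 1.215695
Total real return = 1.215695 − 1 → 21.57%.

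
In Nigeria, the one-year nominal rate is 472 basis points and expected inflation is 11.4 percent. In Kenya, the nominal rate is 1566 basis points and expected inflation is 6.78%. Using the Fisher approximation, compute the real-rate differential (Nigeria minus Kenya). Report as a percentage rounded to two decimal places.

-15.56%

Nigeria: 4.72% − 11.4% = -6.680%
Kenya: 15.66% − 6.78% = 8.880%
Differential = -15.560% → -15.56%.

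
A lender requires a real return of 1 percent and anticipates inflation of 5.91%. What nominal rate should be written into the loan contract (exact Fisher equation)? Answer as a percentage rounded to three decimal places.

(1 + i) = (1 + r)(1 + π) = 1.01000 × 1.05910 = 1.069691
i = 1.069691 − 1, so the required nominal rate is 6.969%.

6.969%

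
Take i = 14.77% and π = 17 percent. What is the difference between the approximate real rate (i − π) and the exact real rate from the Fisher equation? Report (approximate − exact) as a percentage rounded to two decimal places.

-0.32%

Approximate: r ≈ 14.770% − 17.000% = -2.2300%
Exact: (1 + 0.1477)/(1 + 0.1700) − 1 = -1.9060%
Error = -2.2300% − (-1.9060%) = -0.3240% → -0.32%.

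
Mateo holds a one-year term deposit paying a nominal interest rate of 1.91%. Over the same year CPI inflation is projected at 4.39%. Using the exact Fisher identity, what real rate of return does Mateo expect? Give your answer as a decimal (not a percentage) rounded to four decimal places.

By the Fisher identity, 1 + r = (1 + i)/(1 + π).
1 + r = 1.01910 / 1.04390 = 0.976243
r = 0.976243 − 1 = -2.3757%, i.e. -0.0238.

-0.0238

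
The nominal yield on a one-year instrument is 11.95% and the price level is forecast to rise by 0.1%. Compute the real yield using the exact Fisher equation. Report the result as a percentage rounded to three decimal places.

By the Fisher relation, 1 + r = (1 + i)/(1 + π).
1 + r = 1.11950 / 1.00100 = 1.118382
r = 1.118382 − 1 = 11.8382%, i.e. 11.838%.

11.838%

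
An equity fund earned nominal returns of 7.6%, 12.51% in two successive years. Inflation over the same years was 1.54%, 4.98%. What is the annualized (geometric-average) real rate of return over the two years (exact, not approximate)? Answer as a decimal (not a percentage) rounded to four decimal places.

0.0657

Nominal growth factor = 1.0760 × 1.1251 = 1.21060760
Price-level growth factor = 1.0154 × 1.0498 = 1.06596692
Real growth factor = 1.21060760 / 1.06596692 = 1.13568965
Annualized real rate = 1.13568965^(1/2) − 1 = 6.5687% → 0.0657.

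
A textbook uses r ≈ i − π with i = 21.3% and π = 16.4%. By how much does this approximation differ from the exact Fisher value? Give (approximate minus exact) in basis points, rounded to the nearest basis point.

Approximate: r ≈ 21.300% − 16.400% = 4.9000%
Exact: (1 + 0.2130)/(1 + 0.1640) − 1 = 4.2096%
Error = 4.9000% − 4.2096% = 0.6904% → 69 basis points.

69 basis points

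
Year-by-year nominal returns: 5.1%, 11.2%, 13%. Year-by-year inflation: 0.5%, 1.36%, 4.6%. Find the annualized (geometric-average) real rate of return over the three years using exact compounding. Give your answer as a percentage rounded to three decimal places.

Nominal growth factor = 1.0510 × 1.1120 × 1.1300 = 1.32064456
Price-level growth factor = 1.0050 × 1.0136 × 1.0460 = 1.06552673
Real growth factor = 1.32064456 / 1.06552673 = 1.23942884
Annualized real rate = 1.23942884^(1/3) − 1 = 7.4172% → 7.417%.

7.417%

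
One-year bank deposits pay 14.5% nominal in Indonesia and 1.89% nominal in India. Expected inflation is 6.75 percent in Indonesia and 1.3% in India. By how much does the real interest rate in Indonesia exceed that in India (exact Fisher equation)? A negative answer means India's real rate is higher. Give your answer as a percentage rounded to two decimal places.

Indonesia: (1 + 0.1450)/(1 + 0.0675) − 1 = 7.2600%
India: (1 + 0.0189)/(1 + 0.0130) − 1 = 0.5824%
Differential = 7.2600% − 0.5824% = 6.6775% → 6.68%.

6.68%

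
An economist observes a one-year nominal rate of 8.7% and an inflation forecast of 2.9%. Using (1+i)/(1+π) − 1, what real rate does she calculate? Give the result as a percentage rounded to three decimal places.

By the Fisher relation, 1 + r = (1 + i)/(1 + π).
1 + r = 1.08700 / 1.02900 = 1.0563654
r = 1.0563654 − 1 = 5.63654%, i.e. 5.637%.

5.637%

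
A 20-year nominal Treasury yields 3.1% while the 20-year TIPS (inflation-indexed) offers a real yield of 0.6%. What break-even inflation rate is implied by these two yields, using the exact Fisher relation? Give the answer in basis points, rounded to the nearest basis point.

249 basis points

(1 + π) = (1 + i)/(1 + r) = 1.03100 / 1.00600 = 1.024851
Break-even inflation = 1.024851 − 1 → 249 basis points.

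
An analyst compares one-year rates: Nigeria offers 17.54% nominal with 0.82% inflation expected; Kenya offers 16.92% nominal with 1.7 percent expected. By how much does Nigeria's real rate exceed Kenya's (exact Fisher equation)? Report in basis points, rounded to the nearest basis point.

Nigeria: (1 + 0.1754)/(1 + 0.0082) − 1 = 16.5840%
Kenya: (1 + 0.1692)/(1 + 0.0170) − 1 = 14.9656%
Differential = 16.5840% − 14.9656% = 1.6184% → 162 basis points.

162 basis points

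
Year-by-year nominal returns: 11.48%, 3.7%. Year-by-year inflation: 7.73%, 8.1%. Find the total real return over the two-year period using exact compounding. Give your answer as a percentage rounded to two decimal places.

Compound the nominal returns: 1.1148 × 1.0370 = 1.156048.
Compound inflation: 1.0773 × 1.0810 = 1.164561.
Deflate: 1.156048 / 1.164561 = 0.992689.
Total real return = 0.992689 − 1 → -0.73%.

-0.73%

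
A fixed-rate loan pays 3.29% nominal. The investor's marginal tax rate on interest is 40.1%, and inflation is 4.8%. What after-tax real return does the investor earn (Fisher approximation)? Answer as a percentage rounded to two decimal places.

-2.83%

After-tax nominal return = 3.29% × (1 − 0.401) = 1.97071%.
r ≈ 1.97071% − 4.8% → -2.83%.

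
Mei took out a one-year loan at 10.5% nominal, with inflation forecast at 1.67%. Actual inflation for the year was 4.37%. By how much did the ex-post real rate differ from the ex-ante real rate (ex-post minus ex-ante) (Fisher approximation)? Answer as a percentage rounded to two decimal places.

-2.70%

Ex-ante: 10.5% − 1.67% = 8.830%
Ex-post: 10.5% − 4.37% = 6.130%
Difference (ex-post − ex-ante) = -2.7000% → -2.70%.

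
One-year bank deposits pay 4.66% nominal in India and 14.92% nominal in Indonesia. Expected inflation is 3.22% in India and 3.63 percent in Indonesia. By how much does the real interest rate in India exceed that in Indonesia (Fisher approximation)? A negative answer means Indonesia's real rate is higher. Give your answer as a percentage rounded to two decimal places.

India: 4.66% − 3.22% = 1.440%
Indonesia: 14.92% − 3.63% = 11.290%
Differential = -9.850% → -9.85%.

-9.85%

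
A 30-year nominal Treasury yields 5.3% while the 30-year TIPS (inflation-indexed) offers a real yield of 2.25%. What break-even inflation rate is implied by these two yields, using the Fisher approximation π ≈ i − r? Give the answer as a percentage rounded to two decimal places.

π ≈ i − r = 5.3% − 2.25% → 3.05%.

3.05%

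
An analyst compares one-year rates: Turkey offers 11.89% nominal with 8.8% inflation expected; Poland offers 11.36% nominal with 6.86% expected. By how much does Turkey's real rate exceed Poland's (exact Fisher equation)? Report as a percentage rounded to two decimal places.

Turkey: (1 + 0.1189)/(1 + 0.0880) − 1 = 2.8401%
Poland: (1 + 0.1136)/(1 + 0.0686) − 1 = 4.2111%
Differential = 2.8401% − 4.2111% = -1.3710% → -1.37%.

-1.37%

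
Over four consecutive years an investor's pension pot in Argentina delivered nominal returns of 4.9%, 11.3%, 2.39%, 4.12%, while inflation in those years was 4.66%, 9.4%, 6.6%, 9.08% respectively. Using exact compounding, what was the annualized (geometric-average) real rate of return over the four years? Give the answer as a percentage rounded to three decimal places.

-1.669%

Nominal growth factor = 1.0490 × 1.1130 × 1.0239 × 1.0412 = 1.24469331
Price-level growth factor = 1.0466 × 1.0940 × 1.0660 × 1.0908 = 1.33137497
Real growth factor = 1.24469331 / 1.33137497 = 0.93489313
Annualized real rate = 0.93489313^(1/4) − 1 = -1.6690% → -1.669%.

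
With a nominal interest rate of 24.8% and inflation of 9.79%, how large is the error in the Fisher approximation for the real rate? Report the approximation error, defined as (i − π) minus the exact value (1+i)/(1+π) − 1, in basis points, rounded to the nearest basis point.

Approximate: r ≈ 24.800% − 9.790% = 15.0100%
Exact: (1 + 0.2480)/(1 + 0.0979) − 1 = 13.6716%
Error = 15.0100% − 13.6716% = 1.3384% → 134 basis points.

134 basis points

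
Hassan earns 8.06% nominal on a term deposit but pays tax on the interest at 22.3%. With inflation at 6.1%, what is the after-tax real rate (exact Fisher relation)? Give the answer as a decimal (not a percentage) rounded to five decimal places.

0.00153

After-tax nominal return = 8.06% × (1 − 0.223) = 6.26262%.
1 + r = 1.0626262 / 1.06100 = 1.001533
After-tax real rate = 1.001533 − 1 → 0.00153.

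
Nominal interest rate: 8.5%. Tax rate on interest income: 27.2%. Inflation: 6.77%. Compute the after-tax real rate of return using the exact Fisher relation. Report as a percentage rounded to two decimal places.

After-tax nominal return = 8.5% × (1 − 0.272) = 6.1880%.
1 + r = 1.06188 / 1.06770 = 0.994549
After-tax real rate = 0.994549 − 1 → -0.55%.

-0.55%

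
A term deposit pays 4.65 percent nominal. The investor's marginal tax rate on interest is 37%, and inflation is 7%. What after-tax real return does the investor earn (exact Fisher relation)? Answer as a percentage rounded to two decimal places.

After-tax nominal return = 4.65% × (1 − 0.37) = 2.9295%.
1 + r = 1.029295 / 1.07000 = 0.961958
After-tax real rate = 0.961958 − 1 → -3.80%.

-3.80%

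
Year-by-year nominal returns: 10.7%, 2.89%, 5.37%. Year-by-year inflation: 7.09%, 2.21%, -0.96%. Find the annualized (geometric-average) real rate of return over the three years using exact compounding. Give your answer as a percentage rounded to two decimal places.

3.45%

Compound the nominal returns: 1.1070 × 1.0289 × 1.0537 = 1.20015619.
Compound inflation: 1.0709 × 1.0221 × 0.9904 = 1.08405905.
Deflate: 1.20015619 / 1.08405905 = 1.10709485.
Annualized real rate = 1.10709485^(1/3) − 1 = 3.4495% → 3.45%.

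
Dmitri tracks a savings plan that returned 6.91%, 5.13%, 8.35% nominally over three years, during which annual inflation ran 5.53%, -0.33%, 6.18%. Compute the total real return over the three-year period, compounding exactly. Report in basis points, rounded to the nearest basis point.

904 basis points

Nominal growth factor = 1.0691 × 1.0513 × 1.0835 = 1.217794
Price-level growth factor = 1.0553 × 0.9967 × 1.0618 = 1.116820
Real growth factor = 1.217794 / 1.116820 = 1.090412
Total real return = 1.090412 − 1 → 904 basis points.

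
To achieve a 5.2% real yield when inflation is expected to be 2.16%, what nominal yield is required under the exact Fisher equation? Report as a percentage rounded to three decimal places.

7.472%

(1 + i) = (1 + r)(1 + π) = 1.05200 × 1.02160 = 1.0747232
i = 1.0747232 − 1, so the required nominal rate is 7.472%.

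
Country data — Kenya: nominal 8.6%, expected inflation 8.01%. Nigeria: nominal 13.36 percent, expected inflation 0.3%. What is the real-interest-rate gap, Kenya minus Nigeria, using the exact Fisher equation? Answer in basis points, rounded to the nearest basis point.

Kenya: (1 + 0.0860)/(1 + 0.0801) − 1 = 0.5462%
Nigeria: (1 + 0.1336)/(1 + 0.0030) − 1 = 13.0209%
Differential = 0.5462% − 13.0209% = -12.4747% → -1247 basis points.

-1247 basis points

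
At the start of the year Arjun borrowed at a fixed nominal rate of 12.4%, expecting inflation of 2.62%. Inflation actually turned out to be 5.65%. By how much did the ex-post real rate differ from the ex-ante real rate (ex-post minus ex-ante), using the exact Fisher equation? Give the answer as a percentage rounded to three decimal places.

-3.141%

Ex-ante: (1 + 0.1240)/(1 + 0.0262) − 1 = 9.5303%
Ex-post: (1 + 0.1240)/(1 + 0.0565) − 1 = 6.3890%
Difference (ex-post − ex-ante) = -3.1413% → -3.141%.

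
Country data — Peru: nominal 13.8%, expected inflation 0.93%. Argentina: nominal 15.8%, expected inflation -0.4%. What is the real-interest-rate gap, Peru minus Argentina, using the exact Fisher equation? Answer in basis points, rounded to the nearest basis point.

Peru: (1 + 0.1380)/(1 + 0.0093) − 1 = 12.7514%
Argentina: (1 + 0.1580)/(1 − 0.0040) − 1 = 16.2651%
Differential = 12.7514% − 16.2651% = -3.5136% → -351 basis points.

-351 basis points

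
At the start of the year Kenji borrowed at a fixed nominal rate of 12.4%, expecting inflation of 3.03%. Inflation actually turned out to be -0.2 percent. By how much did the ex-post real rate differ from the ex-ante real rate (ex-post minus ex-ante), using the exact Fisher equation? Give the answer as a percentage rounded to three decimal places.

Ex-ante: (1 + 0.1240)/(1 + 0.0303) − 1 = 9.0944%
Ex-post: (1 + 0.1240)/(1 − 0.0020) − 1 = 12.6253%
Difference (ex-post − ex-ante) = 3.5308% → 3.531%.

3.531%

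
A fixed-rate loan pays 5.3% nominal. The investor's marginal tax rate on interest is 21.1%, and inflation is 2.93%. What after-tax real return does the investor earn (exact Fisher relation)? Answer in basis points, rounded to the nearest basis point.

122 basis points

After-tax nominal return = 5.3% × (1 − 0.211) = 4.1817%.
1 + r = 1.041817 / 1.02930 = 1.012161
After-tax real rate = 1.012161 − 1 → 122 basis points.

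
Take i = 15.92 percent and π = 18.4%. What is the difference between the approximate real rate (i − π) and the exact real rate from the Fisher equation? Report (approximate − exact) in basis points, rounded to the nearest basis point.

Approximate: r ≈ 15.920% − 18.400% = -2.4800%
Exact: (1 + 0.1592)/(1 + 0.1840) − 1 = -2.0946%
Error = -2.4800% − (-2.0946%) = -0.3854% → -39 basis points.

-39 basis points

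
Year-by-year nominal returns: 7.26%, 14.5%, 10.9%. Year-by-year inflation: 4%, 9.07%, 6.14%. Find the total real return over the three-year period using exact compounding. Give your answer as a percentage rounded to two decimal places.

13.12%

Compound the nominal returns: 1.0726 × 1.1450 × 1.1090 = 1.361993.
Compound inflation: 1.0400 × 1.0907 × 1.0614 = 1.203976.
Deflate: 1.361993 / 1.203976 = 1.131246.
Total real return = 1.131246 − 1 → 13.12%.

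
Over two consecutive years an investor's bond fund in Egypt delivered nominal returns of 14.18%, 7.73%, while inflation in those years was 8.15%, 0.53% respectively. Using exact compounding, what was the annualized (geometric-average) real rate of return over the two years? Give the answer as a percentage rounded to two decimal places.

6.37%

Nominal growth factor = 1.1418 × 1.0773 = 1.23006114
Price-level growth factor = 1.0815 × 1.0053 = 1.08723195
Real growth factor = 1.23006114 / 1.08723195 = 1.13136957
Annualized real rate = 1.13136957^(1/2) − 1 = 6.3659% → 6.37%.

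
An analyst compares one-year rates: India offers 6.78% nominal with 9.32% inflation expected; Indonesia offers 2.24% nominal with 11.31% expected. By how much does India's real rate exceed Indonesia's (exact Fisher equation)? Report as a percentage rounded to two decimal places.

5.82%

India: (1 + 0.0678)/(1 + 0.0932) − 1 = -2.32345%
Indonesia: (1 + 0.0224)/(1 + 0.1131) − 1 = -8.14841%
Differential = -2.32345% − (-8.14841%) = 5.82496% → 5.82%.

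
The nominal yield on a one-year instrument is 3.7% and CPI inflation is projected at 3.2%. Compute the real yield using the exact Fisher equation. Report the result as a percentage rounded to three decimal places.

0.484%

By the Fisher relation, 1 + r = (1 + i)/(1 + π).
1 + r = 1.03700 / 1.03200 = 1.00484496
r = 1.00484496 − 1 = 0.484496%, i.e. 0.484%.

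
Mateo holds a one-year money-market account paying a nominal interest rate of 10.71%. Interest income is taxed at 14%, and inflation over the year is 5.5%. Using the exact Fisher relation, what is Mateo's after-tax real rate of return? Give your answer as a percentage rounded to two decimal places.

After-tax nominal return = 10.71% × (1 − 0.14) = 9.2106%.
1 + r = 1.092106 / 1.05500 = 1.035172
After-tax real rate = 1.035172 − 1 → 3.52%.

3.52%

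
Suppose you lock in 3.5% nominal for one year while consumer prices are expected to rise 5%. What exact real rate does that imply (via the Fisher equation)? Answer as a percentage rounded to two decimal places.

-1.43%

By the Fisher equation, 1 + r = (1 + i)/(1 + π).
1 + r = 1.03500 / 1.05000 = 0.985714
r = 0.985714 − 1 = -1.4286%, i.e. -1.43%.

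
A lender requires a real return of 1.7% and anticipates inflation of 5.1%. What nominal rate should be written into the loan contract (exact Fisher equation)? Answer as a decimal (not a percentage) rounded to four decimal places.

(1 + i) = (1 + r)(1 + π) = 1.01700 × 1.05100 = 1.068867
i = 1.068867 − 1, so the required nominal rate is 0.0689.

0.0689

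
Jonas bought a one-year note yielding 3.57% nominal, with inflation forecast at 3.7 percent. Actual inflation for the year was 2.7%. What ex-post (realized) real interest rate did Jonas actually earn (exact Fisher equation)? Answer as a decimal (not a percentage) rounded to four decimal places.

0.0085

Ex-post: (1 + 0.0357)/(1 + 0.0270) − 1 = 0.8471%
So the realized real rate is 0.0085.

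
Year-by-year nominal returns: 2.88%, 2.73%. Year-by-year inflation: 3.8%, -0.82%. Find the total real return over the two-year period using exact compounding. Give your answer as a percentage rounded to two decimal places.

Compound the nominal returns: 1.0288 × 1.0273 = 1.056886.
Compound inflation: 1.0380 × 0.9918 = 1.029488.
Deflate: 1.056886 / 1.029488 = 1.026613.
Total real return = 1.026613 − 1 → 2.66%.

2.66%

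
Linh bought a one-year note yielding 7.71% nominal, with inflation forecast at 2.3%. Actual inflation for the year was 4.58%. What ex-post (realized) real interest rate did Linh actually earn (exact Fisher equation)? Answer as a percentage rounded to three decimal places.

Ex-post: (1 + 0.0771)/(1 + 0.0458) − 1 = 2.9929%
So the realized real rate is 2.993%.

2.993%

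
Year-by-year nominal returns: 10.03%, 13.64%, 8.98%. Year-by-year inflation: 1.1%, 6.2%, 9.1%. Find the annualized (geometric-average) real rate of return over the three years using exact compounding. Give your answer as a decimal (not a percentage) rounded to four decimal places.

0.0517

Compound the nominal returns: 1.1003 × 1.1364 × 1.0898 = 1.36266513.
Compound inflation: 1.0110 × 1.0620 × 1.0910 = 1.17138706.
Deflate: 1.36266513 / 1.17138706 = 1.16329194.
Annualized real rate = 1.16329194^(1/3) − 1 = 5.1711% → 0.0517.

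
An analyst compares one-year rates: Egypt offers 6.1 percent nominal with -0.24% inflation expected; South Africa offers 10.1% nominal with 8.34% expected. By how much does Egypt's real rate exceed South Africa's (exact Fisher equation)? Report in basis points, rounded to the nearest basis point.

Egypt: (1 + 0.0610)/(1 − 0.0024) − 1 = 6.3553%
South Africa: (1 + 0.1010)/(1 + 0.0834) − 1 = 1.6245%
Differential = 6.3553% − 1.6245% = 4.7307% → 473 basis points.

473 basis points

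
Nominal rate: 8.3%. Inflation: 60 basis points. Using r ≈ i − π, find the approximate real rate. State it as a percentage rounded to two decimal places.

7.70%

r ≈ i − π = 8.3% − 0.6% = 7.70%.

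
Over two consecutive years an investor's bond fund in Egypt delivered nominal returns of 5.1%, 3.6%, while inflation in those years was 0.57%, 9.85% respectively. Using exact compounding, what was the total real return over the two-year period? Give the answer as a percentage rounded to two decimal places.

Nominal growth factor = 1.0510 × 1.0360 = 1.088836
Price-level growth factor = 1.0057 × 1.0985 = 1.104761
Real growth factor = 1.088836 / 1.104761 = 0.985585
Total real return = 0.985585 − 1 → -1.44%.

-1.44%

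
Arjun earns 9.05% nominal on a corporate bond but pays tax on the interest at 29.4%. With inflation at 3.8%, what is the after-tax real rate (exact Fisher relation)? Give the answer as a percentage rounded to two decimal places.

After-tax nominal return = 9.05% × (1 − 0.294) = 6.3893%.
1 + r = 1.063893 / 1.03800 = 1.024945
After-tax real rate = 1.024945 − 1 → 2.49%.

2.49%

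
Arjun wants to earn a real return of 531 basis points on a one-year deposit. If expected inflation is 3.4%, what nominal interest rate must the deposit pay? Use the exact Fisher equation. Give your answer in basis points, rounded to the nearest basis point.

(1 + i) = (1 + r)(1 + π) = 1.05310 × 1.03400 = 1.0889054
i = 1.0889054 − 1, so the required nominal rate is 889 basis points.

889 basis points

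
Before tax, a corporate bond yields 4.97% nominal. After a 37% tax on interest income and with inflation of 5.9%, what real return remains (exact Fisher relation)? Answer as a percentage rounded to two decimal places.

After-tax nominal return = 4.97% × (1 − 0.37) = 3.1311%.
1 + r = 1.031311 / 1.05900 = 0.973854
After-tax real rate = 0.973854 − 1 → -2.61%.

-2.61%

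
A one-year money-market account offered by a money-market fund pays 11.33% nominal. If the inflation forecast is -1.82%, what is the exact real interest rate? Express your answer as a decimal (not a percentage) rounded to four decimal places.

By the Fisher equation, 1 + r = (1 + i)/(1 + π).
1 + r = 1.11330 / 0.98180 = 1.133938
r = 1.133938 − 1 = 13.3938%, i.e. 0.1339.

0.1339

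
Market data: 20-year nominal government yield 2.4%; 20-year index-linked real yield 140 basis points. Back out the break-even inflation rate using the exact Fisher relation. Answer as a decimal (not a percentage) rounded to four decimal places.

(1 + π) = (1 + i)/(1 + r) = 1.02400 / 1.01400 = 1.009862
Break-even inflation = 1.009862 − 1 → 0.0099.

0.0099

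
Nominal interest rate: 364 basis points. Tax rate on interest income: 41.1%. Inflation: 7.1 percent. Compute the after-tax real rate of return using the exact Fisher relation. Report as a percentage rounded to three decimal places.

-4.627%

After-tax nominal return = 3.64% × (1 − 0.411) = 2.14396%.
1 + r = 1.0214396 / 1.07100 = 0.9537251
After-tax real rate = 0.9537251 − 1 → -4.627%.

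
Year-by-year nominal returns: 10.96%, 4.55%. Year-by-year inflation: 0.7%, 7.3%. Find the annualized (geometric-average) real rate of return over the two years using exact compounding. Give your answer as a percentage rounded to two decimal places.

Compound the nominal returns: 1.1096 × 1.0455 = 1.16008680.
Compound inflation: 1.0070 × 1.0730 = 1.08051100.
Deflate: 1.16008680 / 1.08051100 = 1.07364645.
Annualized real rate = 1.07364645^(1/2) − 1 = 3.6169% → 3.62%.

3.62%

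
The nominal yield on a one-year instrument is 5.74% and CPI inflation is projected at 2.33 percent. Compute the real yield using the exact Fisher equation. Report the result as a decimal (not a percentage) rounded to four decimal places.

0.0333

1 + r = 1.05740 / 1.02330 = 1.033324
r = 1.033324 − 1 = 3.3324%, i.e. 0.0333.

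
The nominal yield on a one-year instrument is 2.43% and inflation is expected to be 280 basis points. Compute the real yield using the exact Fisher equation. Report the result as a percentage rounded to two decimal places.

-0.36%

By the Fisher identity, 1 + r = (1 + i)/(1 + π).
1 + r = 1.02430 / 1.02800 = 0.996401
r = 0.996401 − 1 = -0.3599%, i.e. -0.36%.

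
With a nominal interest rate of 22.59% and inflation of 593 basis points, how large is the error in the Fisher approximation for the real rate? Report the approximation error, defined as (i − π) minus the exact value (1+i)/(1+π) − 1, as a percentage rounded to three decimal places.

Approximate: r ≈ 22.590% − 5.930% = 16.6600%
Exact: (1 + 0.2259)/(1 + 0.0593) − 1 = 15.7274%
Error = 16.6600% − 15.7274% = 0.9326% → 0.933%.

0.933%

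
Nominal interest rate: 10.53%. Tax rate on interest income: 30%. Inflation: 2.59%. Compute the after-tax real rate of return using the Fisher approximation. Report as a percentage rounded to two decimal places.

4.78%

After-tax nominal return = 10.53% × (1 − 0.3) = 7.3710%.
r ≈ 7.3710% − 2.59% → 4.78%.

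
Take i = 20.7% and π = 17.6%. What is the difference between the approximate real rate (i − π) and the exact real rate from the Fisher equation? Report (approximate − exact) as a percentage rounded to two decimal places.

Approximate: r ≈ 20.700% − 17.600% = 3.1000%
Exact: (1 + 0.2070)/(1 + 0.1760) − 1 = 2.6361%
Error = 3.1000% − 2.6361% = 0.4639% → 0.46%.

0.46%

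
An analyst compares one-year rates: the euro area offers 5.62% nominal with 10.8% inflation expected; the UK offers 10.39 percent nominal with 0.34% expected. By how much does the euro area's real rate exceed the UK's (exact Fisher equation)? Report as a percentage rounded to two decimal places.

-14.69%

The euro area: (1 + 0.0562)/(1 + 0.1080) − 1 = -4.6751%
The UK: (1 + 0.1039)/(1 + 0.0034) − 1 = 10.0159%
Differential = -4.6751% − 10.0159% = -14.6910% → -14.69%.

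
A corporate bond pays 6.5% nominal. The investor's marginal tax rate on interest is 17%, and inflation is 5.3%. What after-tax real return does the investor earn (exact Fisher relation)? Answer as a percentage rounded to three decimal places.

0.090%

After-tax nominal return = 6.5% × (1 − 0.17) = 5.3950%.
1 + r = 1.05395 / 1.05300 = 1.000902
After-tax real rate = 1.000902 − 1 → 0.090%.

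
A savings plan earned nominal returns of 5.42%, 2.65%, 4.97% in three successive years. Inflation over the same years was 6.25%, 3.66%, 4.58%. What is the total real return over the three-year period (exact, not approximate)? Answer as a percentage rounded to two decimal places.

Compound the nominal returns: 1.0542 × 1.0265 × 1.0497 = 1.135918.
Compound inflation: 1.0625 × 1.0366 × 1.0458 = 1.151831.
Deflate: 1.135918 / 1.151831 = 0.986185.
Total real return = 0.986185 − 1 → -1.38%.

-1.38%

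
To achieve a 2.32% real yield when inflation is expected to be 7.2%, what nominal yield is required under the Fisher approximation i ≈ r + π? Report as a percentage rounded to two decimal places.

9.52%

i ≈ r + π = 2.32% + 7.2% = 9.52%.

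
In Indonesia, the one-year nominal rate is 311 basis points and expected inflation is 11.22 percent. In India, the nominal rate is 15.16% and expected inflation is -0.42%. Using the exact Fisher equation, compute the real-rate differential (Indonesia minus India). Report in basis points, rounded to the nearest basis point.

-2294 basis points

Indonesia: (1 + 0.0311)/(1 + 0.1122) − 1 = -7.2919%
India: (1 + 0.1516)/(1 − 0.0042) − 1 = 15.6457%
Differential = -7.2919% − 15.6457% = -22.9376% → -2294 basis points.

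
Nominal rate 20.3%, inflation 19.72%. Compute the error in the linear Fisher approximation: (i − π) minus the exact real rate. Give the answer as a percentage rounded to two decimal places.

Approximate: r ≈ 20.300% − 19.720% = 0.5800%
Exact: (1 + 0.2030)/(1 + 0.1972) − 1 = 0.4845%
Error = 0.5800% − 0.4845% = 0.0955% → 0.10%.

0.10%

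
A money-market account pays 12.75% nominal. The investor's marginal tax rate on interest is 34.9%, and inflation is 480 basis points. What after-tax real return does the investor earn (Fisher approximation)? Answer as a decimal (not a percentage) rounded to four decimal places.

After-tax nominal return = 12.75% × (1 − 0.349) = 8.30025%.
r ≈ 8.30025% − 4.8% → 0.0350.

0.0350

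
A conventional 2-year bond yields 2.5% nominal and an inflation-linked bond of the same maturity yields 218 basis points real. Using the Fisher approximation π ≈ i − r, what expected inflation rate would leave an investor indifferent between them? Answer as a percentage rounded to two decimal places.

π ≈ i − r = 2.5% − 2.18% → 0.32%.

0.32%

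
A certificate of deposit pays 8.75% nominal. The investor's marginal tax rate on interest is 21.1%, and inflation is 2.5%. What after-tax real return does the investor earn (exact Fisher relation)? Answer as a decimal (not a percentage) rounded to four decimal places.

After-tax nominal return = 8.75% × (1 − 0.211) = 6.90375%.
1 + r = 1.0690375 / 1.02500 = 1.042963
After-tax real rate = 1.042963 − 1 → 0.0430.

0.0430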